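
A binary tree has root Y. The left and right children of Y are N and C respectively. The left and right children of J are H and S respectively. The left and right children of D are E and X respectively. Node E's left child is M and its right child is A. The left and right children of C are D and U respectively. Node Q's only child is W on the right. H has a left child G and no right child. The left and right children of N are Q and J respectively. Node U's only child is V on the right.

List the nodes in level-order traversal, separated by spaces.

Y N C Q J D U W H S E X V G M A

Level-order visits nodes level by level from the root, left to right within each level.
Level 0: Y
Level 1: N, C
Level 2: Q, J, D, U
Level 3: W, H, S, E, X, V
Level 4: G, M, A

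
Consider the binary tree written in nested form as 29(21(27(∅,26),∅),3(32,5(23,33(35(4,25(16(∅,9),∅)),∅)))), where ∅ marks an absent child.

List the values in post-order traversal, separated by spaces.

Post-order visits the left subtree, then the right subtree, then the node.
At 29: go left to 21.
  At 21: go left to 27.
    At 27: no left child.
    At 27: go right to 26.
      26 is a leaf — visit 26.
    Visit 27.
  At 21: no right child.
  Visit 21.
At 29: go right to 3.
  At 3: go left to 32.
    32 is a leaf — visit 32.
  At 3: go right to 5.
    At 5: go left to 23.
      23 is a leaf — visit 23.
    At 5: go right to 33.
      At 33: go left to 35.
        At 35: go left to 4.
          4 is a leaf — visit 4.
        At 35: go right to 25.
          At 25: go left to 16.
            At 16: no left child.
            At 16: go right to 9.
              9 is a leaf — visit 9.
            Visit 16.
          At 25: no right child.
          Visit 25.
        Visit 35.
      At 33: no right child.
      Visit 33.
    Visit 5.
  Visit 3.
Visit 29.

26 27 21 32 23 4 9 16 25 35 33 5 3 29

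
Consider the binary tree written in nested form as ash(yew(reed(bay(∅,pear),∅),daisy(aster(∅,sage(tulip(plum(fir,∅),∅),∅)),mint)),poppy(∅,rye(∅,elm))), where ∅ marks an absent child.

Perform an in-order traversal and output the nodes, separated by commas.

In-order visits the left subtree, then the node, then the right subtree.
At ash: go left to yew.
  At yew: go left to reed.
    At reed: go left to bay.
      At bay: no left child.
      Visit bay.
      At bay: go right to pear.
        pear is a leaf — visit pear.
    Visit reed.
    At reed: no right child.
  Visit yew.
  At yew: go right to daisy.
    At daisy: go left to aster.
      At aster: no left child.
      Visit aster.
      At aster: go right to sage.
        At sage: go left to tulip.
          At tulip: go left to plum.
            At plum: go left to fir.
              fir is a leaf — visit fir.
            Visit plum.
            At plum: no right child.
          Visit tulip.
          At tulip: no right child.
        Visit sage.
        At sage: no right child.
    Visit daisy.
    At daisy: go right to mint.
      mint is a leaf — visit mint.
Visit ash.
At ash: go right to poppy.
  At poppy: no left child.
  Visit poppy.
  At poppy: go right to rye.
    At rye: no left child.
    Visit rye.
    At rye: go right to elm.
      elm is a leaf — visit elm.

bay, pear, reed, yew, aster, fir, plum, tulip, sage, daisy, mint, ash, poppy, rye, elm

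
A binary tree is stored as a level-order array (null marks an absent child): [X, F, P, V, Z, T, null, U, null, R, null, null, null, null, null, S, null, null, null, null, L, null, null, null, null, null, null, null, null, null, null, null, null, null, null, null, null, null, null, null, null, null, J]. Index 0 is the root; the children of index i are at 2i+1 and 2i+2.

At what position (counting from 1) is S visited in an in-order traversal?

In-order visits the left subtree, then the node, then the right subtree.
At X: go left to F.
  At F: go left to V.
    At V: go left to U.
      At U: go left to S.
        S is a leaf — visit S.
      Visit U.
      At U: no right child.
    Visit V.
    At V: no right child.
  Visit F.
  At F: go right to Z.
    At Z: go left to R.
      At R: no left child.
      Visit R.
      At R: go right to L.
        At L: no left child.
        Visit L.
        At L: go right to J.
          J is a leaf — visit J.
    Visit Z.
    At Z: no right child.
Visit X.
At X: go right to P.
  At P: go left to T.
    T is a leaf — visit T.
  Visit P.
  At P: no right child.
Full in-order sequence: S, U, V, F, R, L, J, Z, X, T, P.

1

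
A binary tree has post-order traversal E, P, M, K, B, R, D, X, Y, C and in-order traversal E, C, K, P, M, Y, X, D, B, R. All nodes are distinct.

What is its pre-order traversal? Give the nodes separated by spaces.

C E Y K M P X D R B

The last element of post-order is the root; it splits in-order into left and right subtrees.
Root C: left subtree has 1 node {E}, right has 8 {K, P, M, Y, X, D, B, R}.
  Root Y: left subtree has 3 nodes {K, P, M}, right has 4 {X, D, B, R}.
    Root K: left subtree has 0 nodes { }, right has 2 {P, M}.
      Root M: left subtree has 1 node {P}, right has 0 { }.
    Root X: left subtree has 0 nodes { }, right has 3 {D, B, R}.
      Root D: left subtree has 0 nodes { }, right has 2 {B, R}.
        Root R: left subtree has 1 node {B}, right has 0 { }.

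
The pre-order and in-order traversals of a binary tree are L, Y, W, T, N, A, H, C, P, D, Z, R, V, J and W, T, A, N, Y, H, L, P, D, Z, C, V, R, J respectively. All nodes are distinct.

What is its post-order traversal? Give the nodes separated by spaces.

The first element of pre-order is the root; it splits in-order into left and right subtrees.
Root L: left subtree has 6 nodes {W, T, A, N, Y, H}, right has 7 {P, D, Z, C, V, R, J}.
  Root Y: left subtree has 4 nodes {W, T, A, N}, right has 1 {H}.
    Root W: left subtree has 0 nodes { }, right has 3 {T, A, N}.
      Root T: left subtree has 0 nodes { }, right has 2 {A, N}.
        Root N: left subtree has 1 node {A}, right has 0 { }.
  Root C: left subtree has 3 nodes {P, D, Z}, right has 3 {V, R, J}.
    Root P: left subtree has 0 nodes { }, right has 2 {D, Z}.
      Root D: left subtree has 0 nodes { }, right has 1 {Z}.
    Root R: left subtree has 1 node {V}, right has 1 {J}.

A N T W H Y Z D P V J R C L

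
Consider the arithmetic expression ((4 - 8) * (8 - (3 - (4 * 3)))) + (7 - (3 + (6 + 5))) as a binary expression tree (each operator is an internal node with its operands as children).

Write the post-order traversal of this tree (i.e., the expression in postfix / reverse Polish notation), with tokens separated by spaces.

4 8 - 8 3 4 3 * - - * 7 3 6 5 + + - +

Post-order on an expression tree gives postfix notation: for each operator, emit left operand, right operand, then the operator.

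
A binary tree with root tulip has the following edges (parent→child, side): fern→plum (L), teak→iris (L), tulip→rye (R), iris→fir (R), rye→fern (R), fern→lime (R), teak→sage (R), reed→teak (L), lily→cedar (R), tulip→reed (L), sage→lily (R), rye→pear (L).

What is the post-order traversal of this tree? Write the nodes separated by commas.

fir, iris, cedar, lily, sage, teak, reed, pear, plum, lime, fern, rye, tulip

Post-order visits the left subtree, then the right subtree, then the node.
At tulip: go left to reed.
  At reed: go left to teak.
    At teak: go left to iris.
      At iris: no left child.
      At iris: go right to fir.
        fir is a leaf — visit fir.
      Visit iris.
    At teak: go right to sage.
      At sage: no left child.
      At sage: go right to lily.
        At lily: no left child.
        At lily: go right to cedar.
          cedar is a leaf — visit cedar.
        Visit lily.
      Visit sage.
    Visit teak.
  At reed: no right child.
  Visit reed.
At tulip: go right to rye.
  At rye: go left to pear.
    pear is a leaf — visit pear.
  At rye: go right to fern.
    At fern: go left to plum.
      plum is a leaf — visit plum.
    At fern: go right to lime.
      lime is a leaf — visit lime.
    Visit fern.
  Visit rye.
Visit tulip.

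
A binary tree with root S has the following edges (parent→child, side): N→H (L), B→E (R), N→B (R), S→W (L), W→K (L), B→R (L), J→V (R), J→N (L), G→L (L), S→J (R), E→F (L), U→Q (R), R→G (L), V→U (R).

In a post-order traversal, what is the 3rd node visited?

Post-order visits the left subtree, then the right subtree, then the node.
At S: go left to W.
  At W: go left to K.
    K is a leaf — visit K.
  At W: no right child.
  Visit W.
At S: go right to J.
  At J: go left to N.
    At N: go left to H.
      H is a leaf — visit H.
    At N: go right to B.
      At B: go left to R.
        At R: go left to G.
          At G: go left to L.
            L is a leaf — visit L.
          At G: no right child.
          Visit G.
        At R: no right child.
        Visit R.
      At B: go right to E.
        At E: go left to F.
          F is a leaf — visit F.
        At E: no right child.
        Visit E.
      Visit B.
    Visit N.
  At J: go right to V.
    At V: no left child.
    At V: go right to U.
      At U: no left child.
      At U: go right to Q.
        Q is a leaf — visit Q.
      Visit U.
    Visit V.
  Visit J.
Visit S.
Full post-order sequence: K, W, H, L, G, R, F, E, B, N, Q, U, V, J, S.

H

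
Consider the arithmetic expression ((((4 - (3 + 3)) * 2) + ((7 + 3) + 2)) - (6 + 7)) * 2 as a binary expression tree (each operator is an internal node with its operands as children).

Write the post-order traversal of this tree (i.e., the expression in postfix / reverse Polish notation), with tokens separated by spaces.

Post-order on an expression tree gives postfix notation: for each operator, emit left operand, right operand, then the operator.

4 3 3 + - 2 * 7 3 + 2 + + 6 7 + - 2 *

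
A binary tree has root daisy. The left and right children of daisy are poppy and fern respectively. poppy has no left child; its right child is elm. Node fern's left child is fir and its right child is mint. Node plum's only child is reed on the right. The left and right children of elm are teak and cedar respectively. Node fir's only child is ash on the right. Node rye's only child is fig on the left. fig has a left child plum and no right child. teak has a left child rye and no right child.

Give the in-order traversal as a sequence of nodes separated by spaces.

In-order visits the left subtree, then the node, then the right subtree.
At daisy: go left to poppy.
  At poppy: no left child.
  Visit poppy.
  At poppy: go right to elm.
    At elm: go left to teak.
      At teak: go left to rye.
        At rye: go left to fig.
          At fig: go left to plum.
            At plum: no left child.
            Visit plum.
            At plum: go right to reed.
              reed is a leaf — visit reed.
          Visit fig.
          At fig: no right child.
        Visit rye.
        At rye: no right child.
      Visit teak.
      At teak: no right child.
    Visit elm.
    At elm: go right to cedar.
      cedar is a leaf — visit cedar.
Visit daisy.
At daisy: go right to fern.
  At fern: go left to fir.
    At fir: no left child.
    Visit fir.
    At fir: go right to ash.
      ash is a leaf — visit ash.
  Visit fern.
  At fern: go right to mint.
    mint is a leaf — visit mint.

poppy plum reed fig rye teak elm cedar daisy fir ash fern mint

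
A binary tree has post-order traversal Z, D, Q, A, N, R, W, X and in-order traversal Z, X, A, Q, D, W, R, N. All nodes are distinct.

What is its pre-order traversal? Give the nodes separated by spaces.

X Z W A Q D R N

The last element of post-order is the root; it splits in-order into left and right subtrees.
Root X: left subtree has 1 node {Z}, right has 6 {A, Q, D, W, R, N}.
  Root W: left subtree has 3 nodes {A, Q, D}, right has 2 {R, N}.
    Root A: left subtree has 0 nodes { }, right has 2 {Q, D}.
      Root Q: left subtree has 0 nodes { }, right has 1 {D}.
    Root R: left subtree has 0 nodes { }, right has 1 {N}.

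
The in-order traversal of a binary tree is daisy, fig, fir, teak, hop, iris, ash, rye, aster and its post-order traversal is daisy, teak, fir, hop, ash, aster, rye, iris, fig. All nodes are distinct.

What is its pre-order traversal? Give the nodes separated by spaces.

fig daisy iris hop fir teak rye ash aster

The last element of post-order is the root; it splits in-order into left and right subtrees.
Root fig: left subtree has 1 node {daisy}, right has 7 {fir, teak, hop, iris, ash, rye, aster}.
  Root iris: left subtree has 3 nodes {fir, teak, hop}, right has 3 {ash, rye, aster}.
    Root hop: left subtree has 2 nodes {fir, teak}, right has 0 { }.
      Root fir: left subtree has 0 nodes { }, right has 1 {teak}.
    Root rye: left subtree has 1 node {ash}, right has 1 {aster}.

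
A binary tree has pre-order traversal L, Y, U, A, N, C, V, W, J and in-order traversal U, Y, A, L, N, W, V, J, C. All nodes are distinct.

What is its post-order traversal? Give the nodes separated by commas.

The first element of pre-order is the root; it splits in-order into left and right subtrees.
Root L: left subtree has 3 nodes {U, Y, A}, right has 5 {N, W, V, J, C}.
  Root Y: left subtree has 1 node {U}, right has 1 {A}.
  Root N: left subtree has 0 nodes { }, right has 4 {W, V, J, C}.
    Root C: left subtree has 3 nodes {W, V, J}, right has 0 { }.
      Root V: left subtree has 1 node {W}, right has 1 {J}.

U, A, Y, W, J, V, C, N, L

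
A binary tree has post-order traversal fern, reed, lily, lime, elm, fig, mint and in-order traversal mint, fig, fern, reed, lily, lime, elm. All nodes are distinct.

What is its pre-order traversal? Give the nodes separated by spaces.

mint fig elm lime lily reed fern

The last element of post-order is the root; it splits in-order into left and right subtrees.
Root mint: left subtree has 0 nodes { }, right has 6 {fig, fern, reed, lily, lime, elm}.
  Root fig: left subtree has 0 nodes { }, right has 5 {fern, reed, lily, lime, elm}.
    Root elm: left subtree has 4 nodes {fern, reed, lily, lime}, right has 0 { }.
      Root lime: left subtree has 3 nodes {fern, reed, lily}, right has 0 { }.
        Root lily: left subtree has 2 nodes {fern, reed}, right has 0 { }.
          Root reed: left subtree has 1 node {fern}, right has 0 { }.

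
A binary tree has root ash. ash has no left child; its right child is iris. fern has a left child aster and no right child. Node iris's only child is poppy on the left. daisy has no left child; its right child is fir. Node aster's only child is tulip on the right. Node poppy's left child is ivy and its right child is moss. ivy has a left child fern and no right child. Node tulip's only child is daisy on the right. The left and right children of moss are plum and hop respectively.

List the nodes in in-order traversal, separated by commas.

ash, aster, tulip, daisy, fir, fern, ivy, poppy, plum, moss, hop, iris

In-order visits the left subtree, then the node, then the right subtree.
At ash: no left child.
Visit ash.
At ash: go right to iris.
  At iris: go left to poppy.
    At poppy: go left to ivy.
      At ivy: go left to fern.
        At fern: go left to aster.
          At aster: no left child.
          Visit aster.
          At aster: go right to tulip.
            At tulip: no left child.
            Visit tulip.
            At tulip: go right to daisy.
              At daisy: no left child.
              Visit daisy.
              At daisy: go right to fir.
                fir is a leaf — visit fir.
        Visit fern.
        At fern: no right child.
      Visit ivy.
      At ivy: no right child.
    Visit poppy.
    At poppy: go right to moss.
      At moss: go left to plum.
        plum is a leaf — visit plum.
      Visit moss.
      At moss: go right to hop.
        hop is a leaf — visit hop.
  Visit iris.
  At iris: no right child.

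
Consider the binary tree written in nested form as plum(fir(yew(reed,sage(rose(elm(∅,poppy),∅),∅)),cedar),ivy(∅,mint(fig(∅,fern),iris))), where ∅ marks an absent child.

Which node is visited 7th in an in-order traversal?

fir

In-order visits the left subtree, then the node, then the right subtree.
At plum: go left to fir.
  At fir: go left to yew.
    At yew: go left to reed.
      reed is a leaf — visit reed.
    Visit yew.
    At yew: go right to sage.
      At sage: go left to rose.
        At rose: go left to elm.
          At elm: no left child.
          Visit elm.
          At elm: go right to poppy.
            poppy is a leaf — visit poppy.
        Visit rose.
        At rose: no right child.
      Visit sage.
      At sage: no right child.
  Visit fir.
  At fir: go right to cedar.
    cedar is a leaf — visit cedar.
Visit plum.
At plum: go right to ivy.
  At ivy: no left child.
  Visit ivy.
  At ivy: go right to mint.
    At mint: go left to fig.
      At fig: no left child.
      Visit fig.
      At fig: go right to fern.
        fern is a leaf — visit fern.
    Visit mint.
    At mint: go right to iris.
      iris is a leaf — visit iris.
Full in-order sequence: reed, yew, elm, poppy, rose, sage, fir, cedar, plum, ivy, fig, fern, mint, iris.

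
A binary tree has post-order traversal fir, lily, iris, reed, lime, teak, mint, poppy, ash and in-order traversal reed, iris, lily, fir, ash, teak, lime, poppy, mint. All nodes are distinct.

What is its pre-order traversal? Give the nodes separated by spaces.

ash reed iris lily fir poppy teak lime mint

The last element of post-order is the root; it splits in-order into left and right subtrees.
Root ash: left subtree has 4 nodes {reed, iris, lily, fir}, right has 4 {teak, lime, poppy, mint}.
  Root reed: left subtree has 0 nodes { }, right has 3 {iris, lily, fir}.
    Root iris: left subtree has 0 nodes { }, right has 2 {lily, fir}.
      Root lily: left subtree has 0 nodes { }, right has 1 {fir}.
  Root poppy: left subtree has 2 nodes {teak, lime}, right has 1 {mint}.
    Root teak: left subtree has 0 nodes { }, right has 1 {lime}.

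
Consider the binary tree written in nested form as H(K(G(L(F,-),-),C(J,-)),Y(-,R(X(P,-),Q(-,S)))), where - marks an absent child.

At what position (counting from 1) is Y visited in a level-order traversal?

Level-order visits nodes level by level from the root, left to right within each level.
Level 0: H
Level 1: K, Y
Level 2: G, C, R
Level 3: L, J, X, Q
Level 4: F, P, S
Full level-order sequence: H, K, Y, G, C, R, L, J, X, Q, F, P, S.

3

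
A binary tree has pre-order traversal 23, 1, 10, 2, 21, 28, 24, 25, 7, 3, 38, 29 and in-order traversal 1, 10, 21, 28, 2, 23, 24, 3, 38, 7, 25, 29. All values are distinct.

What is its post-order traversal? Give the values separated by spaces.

28 21 2 10 1 38 3 7 29 25 24 23

The first element of pre-order is the root; it splits in-order into left and right subtrees.
Root 23: left subtree has 5 nodes {1, 10, 21, 28, 2}, right has 6 {24, 3, 38, 7, 25, 29}.
  Root 1: left subtree has 0 nodes { }, right has 4 {10, 21, 28, 2}.
    Root 10: left subtree has 0 nodes { }, right has 3 {21, 28, 2}.
      Root 2: left subtree has 2 nodes {21, 28}, right has 0 { }.
        Root 21: left subtree has 0 nodes { }, right has 1 {28}.
  Root 24: left subtree has 0 nodes { }, right has 5 {3, 38, 7, 25, 29}.
    Root 25: left subtree has 3 nodes {3, 38, 7}, right has 1 {29}.
      Root 7: left subtree has 2 nodes {3, 38}, right has 0 { }.
        Root 3: left subtree has 0 nodes { }, right has 1 {38}.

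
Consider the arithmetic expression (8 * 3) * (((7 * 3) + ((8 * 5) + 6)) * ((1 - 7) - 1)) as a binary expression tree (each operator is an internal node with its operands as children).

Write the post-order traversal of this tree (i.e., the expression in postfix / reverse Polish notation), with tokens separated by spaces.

8 3 * 7 3 * 8 5 * 6 + + 1 7 - 1 - * *

Post-order on an expression tree gives postfix notation: for each operator, emit left operand, right operand, then the operator.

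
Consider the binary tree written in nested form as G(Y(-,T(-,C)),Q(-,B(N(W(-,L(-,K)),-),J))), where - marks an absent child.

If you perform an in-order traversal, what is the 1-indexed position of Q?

In-order visits the left subtree, then the node, then the right subtree.
At G: go left to Y.
  At Y: no left child.
  Visit Y.
  At Y: go right to T.
    At T: no left child.
    Visit T.
    At T: go right to C.
      C is a leaf — visit C.
Visit G.
At G: go right to Q.
  At Q: no left child.
  Visit Q.
  At Q: go right to B.
    At B: go left to N.
      At N: go left to W.
        At W: no left child.
        Visit W.
        At W: go right to L.
          At L: no left child.
          Visit L.
          At L: go right to K.
            K is a leaf — visit K.
      Visit N.
      At N: no right child.
    Visit B.
    At B: go right to J.
      J is a leaf — visit J.
Full in-order sequence: Y, T, C, G, Q, W, L, K, N, B, J.

5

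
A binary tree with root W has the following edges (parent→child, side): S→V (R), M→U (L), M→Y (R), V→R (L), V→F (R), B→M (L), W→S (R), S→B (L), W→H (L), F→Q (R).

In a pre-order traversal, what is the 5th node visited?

M

Pre-order visits the node, then its left subtree, then its right subtree.
Visit W.
At W: go left to H.
  H is a leaf — visit H.
At W: go right to S.
  Visit S.
  At S: go left to B.
    Visit B.
    At B: go left to M.
      Visit M.
      At M: go left to U.
        U is a leaf — visit U.
      At M: go right to Y.
        Y is a leaf — visit Y.
    At B: no right child.
  At S: go right to V.
    Visit V.
    At V: go left to R.
      R is a leaf — visit R.
    At V: go right to F.
      Visit F.
      At F: no left child.
      At F: go right to Q.
        Q is a leaf — visit Q.
Full pre-order sequence: W, H, S, B, M, U, Y, V, R, F, Q.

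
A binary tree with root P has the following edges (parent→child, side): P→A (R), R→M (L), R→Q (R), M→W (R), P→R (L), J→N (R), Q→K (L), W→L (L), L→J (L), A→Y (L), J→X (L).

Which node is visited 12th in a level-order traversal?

Level-order visits nodes level by level from the root, left to right within each level.
Level 0: P
Level 1: R, A
Level 2: M, Q, Y
Level 3: W, K
Level 4: L
Level 5: J
Level 6: X, N
Full level-order sequence: P, R, A, M, Q, Y, W, K, L, J, X, N.

N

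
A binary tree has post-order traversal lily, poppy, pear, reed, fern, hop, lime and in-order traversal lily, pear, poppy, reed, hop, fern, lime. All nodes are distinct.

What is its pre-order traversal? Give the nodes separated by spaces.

The last element of post-order is the root; it splits in-order into left and right subtrees.
Root lime: left subtree has 6 nodes {lily, pear, poppy, reed, hop, fern}, right has 0 { }.
  Root hop: left subtree has 4 nodes {lily, pear, poppy, reed}, right has 1 {fern}.
    Root reed: left subtree has 3 nodes {lily, pear, poppy}, right has 0 { }.
      Root pear: left subtree has 1 node {lily}, right has 1 {poppy}.

lime hop reed pear lily poppy fern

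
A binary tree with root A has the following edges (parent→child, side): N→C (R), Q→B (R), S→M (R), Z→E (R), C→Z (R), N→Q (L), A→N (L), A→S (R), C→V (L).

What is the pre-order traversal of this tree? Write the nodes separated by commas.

A, N, Q, B, C, V, Z, E, S, M

Pre-order visits the node, then its left subtree, then its right subtree.
Visit A.
At A: go left to N.
  Visit N.
  At N: go left to Q.
    Visit Q.
    At Q: no left child.
    At Q: go right to B.
      B is a leaf — visit B.
  At N: go right to C.
    Visit C.
    At C: go left to V.
      V is a leaf — visit V.
    At C: go right to Z.
      Visit Z.
      At Z: no left child.
      At Z: go right to E.
        E is a leaf — visit E.
At A: go right to S.
  Visit S.
  At S: no left child.
  At S: go right to M.
    M is a leaf — visit M.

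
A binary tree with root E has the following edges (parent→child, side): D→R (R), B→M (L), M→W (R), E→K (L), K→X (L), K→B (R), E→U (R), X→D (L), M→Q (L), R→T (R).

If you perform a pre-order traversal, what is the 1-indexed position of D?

4

Pre-order visits the node, then its left subtree, then its right subtree.
Visit E.
At E: go left to K.
  Visit K.
  At K: go left to X.
    Visit X.
    At X: go left to D.
      Visit D.
      At D: no left child.
      At D: go right to R.
        Visit R.
        At R: no left child.
        At R: go right to T.
          T is a leaf — visit T.
    At X: no right child.
  At K: go right to B.
    Visit B.
    At B: go left to M.
      Visit M.
      At M: go left to Q.
        Q is a leaf — visit Q.
      At M: go right to W.
        W is a leaf — visit W.
    At B: no right child.
At E: go right to U.
  U is a leaf — visit U.
Full pre-order sequence: E, K, X, D, R, T, B, M, Q, W, U.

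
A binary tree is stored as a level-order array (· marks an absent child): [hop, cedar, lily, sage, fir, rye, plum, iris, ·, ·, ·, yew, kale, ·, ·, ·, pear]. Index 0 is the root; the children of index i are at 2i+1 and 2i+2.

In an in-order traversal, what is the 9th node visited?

kale

In-order visits the left subtree, then the node, then the right subtree.
At hop: go left to cedar.
  At cedar: go left to sage.
    At sage: go left to iris.
      At iris: no left child.
      Visit iris.
      At iris: go right to pear.
        pear is a leaf — visit pear.
    Visit sage.
    At sage: no right child.
  Visit cedar.
  At cedar: go right to fir.
    fir is a leaf — visit fir.
Visit hop.
At hop: go right to lily.
  At lily: go left to rye.
    At rye: go left to yew.
      yew is a leaf — visit yew.
    Visit rye.
    At rye: go right to kale.
      kale is a leaf — visit kale.
  Visit lily.
  At lily: go right to plum.
    plum is a leaf — visit plum.
Full in-order sequence: iris, pear, sage, cedar, fir, hop, yew, rye, kale, lily, plum.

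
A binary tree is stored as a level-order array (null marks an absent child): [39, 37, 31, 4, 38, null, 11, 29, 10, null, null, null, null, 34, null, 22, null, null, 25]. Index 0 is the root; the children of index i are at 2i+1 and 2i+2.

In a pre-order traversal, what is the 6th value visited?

Pre-order visits the node, then its left subtree, then its right subtree.
Visit 39.
At 39: go left to 37.
  Visit 37.
  At 37: go left to 4.
    Visit 4.
    At 4: go left to 29.
      Visit 29.
      At 29: go left to 22.
        22 is a leaf — visit 22.
      At 29: no right child.
    At 4: go right to 10.
      Visit 10.
      At 10: no left child.
      At 10: go right to 25.
        25 is a leaf — visit 25.
  At 37: go right to 38.
    38 is a leaf — visit 38.
At 39: go right to 31.
  Visit 31.
  At 31: no left child.
  At 31: go right to 11.
    Visit 11.
    At 11: go left to 34.
      34 is a leaf — visit 34.
    At 11: no right child.
Full pre-order sequence: 39, 37, 4, 29, 22, 10, 25, 38, 31, 11, 34.

10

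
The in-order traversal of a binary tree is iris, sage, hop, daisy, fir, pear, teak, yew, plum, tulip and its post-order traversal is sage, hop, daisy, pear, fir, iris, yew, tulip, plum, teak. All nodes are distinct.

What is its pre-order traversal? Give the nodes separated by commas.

The last element of post-order is the root; it splits in-order into left and right subtrees.
Root teak: left subtree has 6 nodes {iris, sage, hop, daisy, fir, pear}, right has 3 {yew, plum, tulip}.
  Root iris: left subtree has 0 nodes { }, right has 5 {sage, hop, daisy, fir, pear}.
    Root fir: left subtree has 3 nodes {sage, hop, daisy}, right has 1 {pear}.
      Root daisy: left subtree has 2 nodes {sage, hop}, right has 0 { }.
        Root hop: left subtree has 1 node {sage}, right has 0 { }.
  Root plum: left subtree has 1 node {yew}, right has 1 {tulip}.

teak, iris, fir, daisy, hop, sage, pear, plum, yew, tulip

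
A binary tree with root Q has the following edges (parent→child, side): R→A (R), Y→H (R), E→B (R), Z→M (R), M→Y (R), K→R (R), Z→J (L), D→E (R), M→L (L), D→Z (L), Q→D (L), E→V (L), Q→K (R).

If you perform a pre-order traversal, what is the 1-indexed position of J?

Pre-order visits the node, then its left subtree, then its right subtree.
Visit Q.
At Q: go left to D.
  Visit D.
  At D: go left to Z.
    Visit Z.
    At Z: go left to J.
      J is a leaf — visit J.
    At Z: go right to M.
      Visit M.
      At M: go left to L.
        L is a leaf — visit L.
      At M: go right to Y.
        Visit Y.
        At Y: no left child.
        At Y: go right to H.
          H is a leaf — visit H.
  At D: go right to E.
    Visit E.
    At E: go left to V.
      V is a leaf — visit V.
    At E: go right to B.
      B is a leaf — visit B.
At Q: go right to K.
  Visit K.
  At K: no left child.
  At K: go right to R.
    Visit R.
    At R: no left child.
    At R: go right to A.
      A is a leaf — visit A.
Full pre-order sequence: Q, D, Z, J, M, L, Y, H, E, V, B, K, R, A.

4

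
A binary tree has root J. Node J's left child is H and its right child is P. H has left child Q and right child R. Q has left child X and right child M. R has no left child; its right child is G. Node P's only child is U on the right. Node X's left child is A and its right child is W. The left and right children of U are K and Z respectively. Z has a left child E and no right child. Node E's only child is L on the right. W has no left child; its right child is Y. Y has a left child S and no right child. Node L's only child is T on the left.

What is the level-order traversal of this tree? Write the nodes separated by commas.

J, H, P, Q, R, U, X, M, G, K, Z, A, W, E, Y, L, S, T

Level-order visits nodes level by level from the root, left to right within each level.
Level 0: J
Level 1: H, P
Level 2: Q, R, U
Level 3: X, M, G, K, Z
Level 4: A, W, E
Level 5: Y, L
Level 6: S, T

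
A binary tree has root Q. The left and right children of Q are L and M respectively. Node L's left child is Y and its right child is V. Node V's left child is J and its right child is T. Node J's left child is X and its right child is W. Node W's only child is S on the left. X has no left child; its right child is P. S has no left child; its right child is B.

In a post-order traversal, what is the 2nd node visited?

P

Post-order visits the left subtree, then the right subtree, then the node.
At Q: go left to L.
  At L: go left to Y.
    Y is a leaf — visit Y.
  At L: go right to V.
    At V: go left to J.
      At J: go left to X.
        At X: no left child.
        At X: go right to P.
          P is a leaf — visit P.
        Visit X.
      At J: go right to W.
        At W: go left to S.
          At S: no left child.
          At S: go right to B.
            B is a leaf — visit B.
          Visit S.
        At W: no right child.
        Visit W.
      Visit J.
    At V: go right to T.
      T is a leaf — visit T.
    Visit V.
  Visit L.
At Q: go right to M.
  M is a leaf — visit M.
Visit Q.
Full post-order sequence: Y, P, X, B, S, W, J, T, V, L, M, Q.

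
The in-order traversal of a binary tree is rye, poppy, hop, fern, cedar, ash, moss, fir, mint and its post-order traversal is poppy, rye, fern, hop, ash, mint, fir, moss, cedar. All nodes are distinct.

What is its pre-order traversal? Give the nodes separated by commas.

The last element of post-order is the root; it splits in-order into left and right subtrees.
Root cedar: left subtree has 4 nodes {rye, poppy, hop, fern}, right has 4 {ash, moss, fir, mint}.
  Root hop: left subtree has 2 nodes {rye, poppy}, right has 1 {fern}.
    Root rye: left subtree has 0 nodes { }, right has 1 {poppy}.
  Root moss: left subtree has 1 node {ash}, right has 2 {fir, mint}.
    Root fir: left subtree has 0 nodes { }, right has 1 {mint}.

cedar, hop, rye, poppy, fern, moss, ash, fir, mint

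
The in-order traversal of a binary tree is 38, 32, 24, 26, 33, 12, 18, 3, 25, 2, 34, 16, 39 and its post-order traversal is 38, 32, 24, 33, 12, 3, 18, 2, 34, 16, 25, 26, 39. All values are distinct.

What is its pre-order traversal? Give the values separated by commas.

39, 26, 24, 32, 38, 25, 18, 12, 33, 3, 16, 34, 2

The last element of post-order is the root; it splits in-order into left and right subtrees.
Root 39: left subtree has 12 nodes {38, 32, 24, 26, 33, 12, 18, 3, 25, 2, 34, 16}, right has 0 { }.
  Root 26: left subtree has 3 nodes {38, 32, 24}, right has 8 {33, 12, 18, 3, 25, 2, 34, 16}.
    Root 24: left subtree has 2 nodes {38, 32}, right has 0 { }.
      Root 32: left subtree has 1 node {38}, right has 0 { }.
    Root 25: left subtree has 4 nodes {33, 12, 18, 3}, right has 3 {2, 34, 16}.
      Root 18: left subtree has 2 nodes {33, 12}, right has 1 {3}.
        Root 12: left subtree has 1 node {33}, right has 0 { }.
      Root 16: left subtree has 2 nodes {2, 34}, right has 0 { }.
        Root 34: left subtree has 1 node {2}, right has 0 { }.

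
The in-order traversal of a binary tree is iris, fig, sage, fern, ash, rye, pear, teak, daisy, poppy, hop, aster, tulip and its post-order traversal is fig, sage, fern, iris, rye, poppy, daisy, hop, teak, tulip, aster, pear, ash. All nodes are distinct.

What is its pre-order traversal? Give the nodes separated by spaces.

The last element of post-order is the root; it splits in-order into left and right subtrees.
Root ash: left subtree has 4 nodes {iris, fig, sage, fern}, right has 8 {rye, pear, teak, daisy, poppy, hop, aster, tulip}.
  Root iris: left subtree has 0 nodes { }, right has 3 {fig, sage, fern}.
    Root fern: left subtree has 2 nodes {fig, sage}, right has 0 { }.
      Root sage: left subtree has 1 node {fig}, right has 0 { }.
  Root pear: left subtree has 1 node {rye}, right has 6 {teak, daisy, poppy, hop, aster, tulip}.
    Root aster: left subtree has 4 nodes {teak, daisy, poppy, hop}, right has 1 {tulip}.
      Root teak: left subtree has 0 nodes { }, right has 3 {daisy, poppy, hop}.
        Root hop: left subtree has 2 nodes {daisy, poppy}, right has 0 { }.
          Root daisy: left subtree has 0 nodes { }, right has 1 {poppy}.

ash iris fern sage fig pear rye aster teak hop daisy poppy tulip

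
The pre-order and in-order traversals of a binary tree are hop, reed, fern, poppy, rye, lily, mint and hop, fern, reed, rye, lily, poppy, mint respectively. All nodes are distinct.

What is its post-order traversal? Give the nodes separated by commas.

fern, lily, rye, mint, poppy, reed, hop

The first element of pre-order is the root; it splits in-order into left and right subtrees.
Root hop: left subtree has 0 nodes { }, right has 6 {fern, reed, rye, lily, poppy, mint}.
  Root reed: left subtree has 1 node {fern}, right has 4 {rye, lily, poppy, mint}.
    Root poppy: left subtree has 2 nodes {rye, lily}, right has 1 {mint}.
      Root rye: left subtree has 0 nodes { }, right has 1 {lily}.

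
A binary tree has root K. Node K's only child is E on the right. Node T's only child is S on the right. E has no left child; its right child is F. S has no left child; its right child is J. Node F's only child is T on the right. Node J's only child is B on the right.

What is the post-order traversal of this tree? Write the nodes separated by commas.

Post-order visits the left subtree, then the right subtree, then the node.
At K: no left child.
At K: go right to E.
  At E: no left child.
  At E: go right to F.
    At F: no left child.
    At F: go right to T.
      At T: no left child.
      At T: go right to S.
        At S: no left child.
        At S: go right to J.
          At J: no left child.
          At J: go right to B.
            B is a leaf — visit B.
          Visit J.
        Visit S.
      Visit T.
    Visit F.
  Visit E.
Visit K.

B, J, S, T, F, E, K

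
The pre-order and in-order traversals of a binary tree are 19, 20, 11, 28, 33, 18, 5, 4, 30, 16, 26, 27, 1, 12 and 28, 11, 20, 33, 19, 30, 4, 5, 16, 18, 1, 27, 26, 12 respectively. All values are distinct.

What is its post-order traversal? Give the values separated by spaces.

28 11 33 20 30 4 16 5 1 27 12 26 18 19

The first element of pre-order is the root; it splits in-order into left and right subtrees.
Root 19: left subtree has 4 nodes {28, 11, 20, 33}, right has 9 {30, 4, 5, 16, 18, 1, 27, 26, 12}.
  Root 20: left subtree has 2 nodes {28, 11}, right has 1 {33}.
    Root 11: left subtree has 1 node {28}, right has 0 { }.
  Root 18: left subtree has 4 nodes {30, 4, 5, 16}, right has 4 {1, 27, 26, 12}.
    Root 5: left subtree has 2 nodes {30, 4}, right has 1 {16}.
      Root 4: left subtree has 1 node {30}, right has 0 { }.
    Root 26: left subtree has 2 nodes {1, 27}, right has 1 {12}.
      Root 27: left subtree has 1 node {1}, right has 0 { }.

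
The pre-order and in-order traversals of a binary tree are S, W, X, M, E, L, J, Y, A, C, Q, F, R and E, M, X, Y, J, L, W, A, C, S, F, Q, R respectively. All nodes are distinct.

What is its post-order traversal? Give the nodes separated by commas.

E, M, Y, J, L, X, C, A, W, F, R, Q, S

The first element of pre-order is the root; it splits in-order into left and right subtrees.
Root S: left subtree has 9 nodes {E, M, X, Y, J, L, W, A, C}, right has 3 {F, Q, R}.
  Root W: left subtree has 6 nodes {E, M, X, Y, J, L}, right has 2 {A, C}.
    Root X: left subtree has 2 nodes {E, M}, right has 3 {Y, J, L}.
      Root M: left subtree has 1 node {E}, right has 0 { }.
      Root L: left subtree has 2 nodes {Y, J}, right has 0 { }.
        Root J: left subtree has 1 node {Y}, right has 0 { }.
    Root A: left subtree has 0 nodes { }, right has 1 {C}.
  Root Q: left subtree has 1 node {F}, right has 1 {R}.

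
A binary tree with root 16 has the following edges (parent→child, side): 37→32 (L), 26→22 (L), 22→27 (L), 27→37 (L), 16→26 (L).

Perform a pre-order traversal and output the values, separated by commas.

16, 26, 22, 27, 37, 32

Pre-order visits the node, then its left subtree, then its right subtree.
Visit 16.
At 16: go left to 26.
  Visit 26.
  At 26: go left to 22.
    Visit 22.
    At 22: go left to 27.
      Visit 27.
      At 27: go left to 37.
        Visit 37.
        At 37: go left to 32.
          32 is a leaf — visit 32.
        At 37: no right child.
      At 27: no right child.
    At 22: no right child.
  At 26: no right child.
At 16: no right child.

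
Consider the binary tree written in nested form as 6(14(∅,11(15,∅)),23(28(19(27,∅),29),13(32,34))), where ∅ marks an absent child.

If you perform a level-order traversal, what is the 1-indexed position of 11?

4

Level-order visits nodes level by level from the root, left to right within each level.
Level 0: 6
Level 1: 14, 23
Level 2: 11, 28, 13
Level 3: 15, 19, 29, 32, 34
Level 4: 27
Full level-order sequence: 6, 14, 23, 11, 28, 13, 15, 19, 29, 32, 34, 27.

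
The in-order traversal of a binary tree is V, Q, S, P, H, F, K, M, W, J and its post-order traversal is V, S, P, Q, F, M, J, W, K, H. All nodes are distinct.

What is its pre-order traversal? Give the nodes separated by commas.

H, Q, V, P, S, K, F, W, M, J

The last element of post-order is the root; it splits in-order into left and right subtrees.
Root H: left subtree has 4 nodes {V, Q, S, P}, right has 5 {F, K, M, W, J}.
  Root Q: left subtree has 1 node {V}, right has 2 {S, P}.
    Root P: left subtree has 1 node {S}, right has 0 { }.
  Root K: left subtree has 1 node {F}, right has 3 {M, W, J}.
    Root W: left subtree has 1 node {M}, right has 1 {J}.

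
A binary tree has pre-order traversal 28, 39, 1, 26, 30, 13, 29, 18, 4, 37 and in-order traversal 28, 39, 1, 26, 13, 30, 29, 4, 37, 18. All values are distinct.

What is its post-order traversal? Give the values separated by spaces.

13 37 4 18 29 30 26 1 39 28

The first element of pre-order is the root; it splits in-order into left and right subtrees.
Root 28: left subtree has 0 nodes { }, right has 9 {39, 1, 26, 13, 30, 29, 4, 37, 18}.
  Root 39: left subtree has 0 nodes { }, right has 8 {1, 26, 13, 30, 29, 4, 37, 18}.
    Root 1: left subtree has 0 nodes { }, right has 7 {26, 13, 30, 29, 4, 37, 18}.
      Root 26: left subtree has 0 nodes { }, right has 6 {13, 30, 29, 4, 37, 18}.
        Root 30: left subtree has 1 node {13}, right has 4 {29, 4, 37, 18}.
          Root 29: left subtree has 0 nodes { }, right has 3 {4, 37, 18}.
            Root 18: left subtree has 2 nodes {4, 37}, right has 0 { }.
              Root 4: left subtree has 0 nodes { }, right has 1 {37}.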